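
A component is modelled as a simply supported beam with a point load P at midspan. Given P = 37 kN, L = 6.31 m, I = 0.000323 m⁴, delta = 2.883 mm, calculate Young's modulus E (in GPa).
Model: a simply supported beam with a point load P at midspan, so delta = (P·L^3) / (48·E·I).
Solve for E: E = (P·L^3) / (48·delta·I).
Convert to SI units:
  P = 37 kN = 37000 N
  delta = 2.883 mm = 0.002883 m
Substitute:
  E = (37000 × 6.31^3) / (48 × 0.002883 × 0.000323)
  E = 2.08 × 10¹¹ Pa
Convert: E = 2.08 × 10¹¹ Pa = 208 GPa
Final answer: E = 208 GPa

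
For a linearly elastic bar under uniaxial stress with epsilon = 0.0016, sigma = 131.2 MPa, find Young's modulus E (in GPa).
Model: a linearly elastic bar under uniaxial stress, so sigma = E·epsilon.
Solve for E: E = sigma / epsilon.
Convert to SI units:
  sigma = 131.2 MPa = 1.312 × 10⁸ Pa
Substitute:
  E = (1.312 × 10⁸) / 0.0016
  E = 8.2 × 10¹⁰ Pa
Convert: E = 8.2 × 10¹⁰ Pa = 82 GPa
Final answer: E = 82 GPa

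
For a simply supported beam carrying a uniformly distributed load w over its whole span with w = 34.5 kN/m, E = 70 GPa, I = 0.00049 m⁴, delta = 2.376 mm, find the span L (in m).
Model: a simply supported beam carrying a uniformly distributed load w over its whole span, so delta = (5·w·L^4) / (384·E·I).
Solve for L: L = ((384·delta·E·I) / (5·w))^(1/4).
Convert to SI units:
  w = 34.5 kN/m = 34500 N/m
  E = 70 GPa = 7 × 10¹⁰ Pa
  delta = 2.376 mm = 0.002376 m
Substitute:
  L = ((384 × 0.002376 × (7 × 10¹⁰) × 0.00049) / (5 × 34500))^(1/4)
  L = 3.67 m
Final answer: L = 3.67 m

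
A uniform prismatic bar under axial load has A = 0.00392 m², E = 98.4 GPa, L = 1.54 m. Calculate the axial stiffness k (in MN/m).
Model: a uniform prismatic bar under axial load, so k = (A·E) / L.
Convert to SI units:
  E = 98.4 GPa = 9.84 × 10¹⁰ Pa
Substitute:
  k = (0.00392 × (9.84 × 10¹⁰)) / 1.54
  k = 2.505 × 10⁸ N/m
Convert: k = 2.505 × 10⁸ N/m = 250.5 MN/m
Final answer: k = 250.5 MN/m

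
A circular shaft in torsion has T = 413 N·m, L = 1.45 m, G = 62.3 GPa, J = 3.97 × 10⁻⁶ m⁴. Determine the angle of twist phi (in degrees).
Model: a circular shaft in torsion, so phi = (T·L) / (G·J).
Convert to SI units:
  G = 62.3 GPa = 6.23 × 10¹⁰ Pa
Substitute:
  phi = (413 × 1.45) / ((6.23 × 10¹⁰) × (3.97 × 10⁻⁶))
  phi = 0.002421 rad
Convert to degrees: phi = 0.002421 × 180/π = 0.1387°
Final answer: phi = 0.1387°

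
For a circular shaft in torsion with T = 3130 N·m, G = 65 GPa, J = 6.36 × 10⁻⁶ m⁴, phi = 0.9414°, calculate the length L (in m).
Model: a circular shaft in torsion, so phi = (T·L) / (G·J).
Solve for L: L = (phi·G·J) / T.
Convert to SI units:
  G = 65 GPa = 6.5 × 10¹⁰ Pa
  phi = 0.9414° = 0.01643 rad
Substitute:
  L = (0.01643 × (6.5 × 10¹⁰) × (6.36 × 10⁻⁶)) / 3130
  L = 2.17 m
Final answer: L = 2.17 m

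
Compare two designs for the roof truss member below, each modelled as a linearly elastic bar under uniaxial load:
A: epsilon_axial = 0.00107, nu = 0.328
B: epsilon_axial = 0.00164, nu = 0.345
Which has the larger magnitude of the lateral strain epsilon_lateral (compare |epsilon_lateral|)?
Model: a linearly elastic bar under uniaxial load, so epsilon_lateral = -nu·epsilon_axial (SI units).
  A: epsilon_lateral = -(0.328 × 0.00107) = -0.000351
  B: epsilon_lateral = -(0.345 × 0.00164) = -0.0005658
|epsilon_lateral|: A = 0.000351, B = 0.0005658, so B is larger in magnitude.
Final answer: B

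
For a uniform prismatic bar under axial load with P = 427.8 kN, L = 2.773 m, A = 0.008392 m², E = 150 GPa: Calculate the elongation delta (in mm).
Model: a uniform prismatic bar under axial load, so delta = (P·L) / (A·E).
Convert to SI units:
  P = 427.8 kN = 427800 N
  E = 150 GPa = 1.5 × 10¹¹ Pa
Substitute:
  delta = (427800 × 2.773) / (0.008392 × (1.5 × 10¹¹))
  delta = 0.0009424 m
Convert: delta = 0.0009424 m = 0.9424 mm
Final answer: delta = 0.9424 mm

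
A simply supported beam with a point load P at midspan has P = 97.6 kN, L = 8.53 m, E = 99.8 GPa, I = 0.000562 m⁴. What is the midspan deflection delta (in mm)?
Model: a simply supported beam with a point load P at midspan, so delta = (P·L^3) / (48·E·I).
Convert to SI units:
  P = 97.6 kN = 97600 N
  E = 99.8 GPa = 9.98 × 10¹⁰ Pa
Substitute:
  delta = (97600 × 8.53^3) / (48 × (9.98 × 10¹⁰) × 0.000562)
  delta = 0.0225 m
Convert: delta = 0.0225 m = 22.5 mm
Final answer: delta = 22.5 mm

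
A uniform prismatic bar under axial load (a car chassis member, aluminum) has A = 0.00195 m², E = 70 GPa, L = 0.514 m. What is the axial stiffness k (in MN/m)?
Model: a uniform prismatic bar under axial load, so k = (A·E) / L.
Convert to SI units:
  E = 70 GPa = 7 × 10¹⁰ Pa
Substitute:
  k = (0.00195 × (7 × 10¹⁰)) / 0.514
  k = 2.656 × 10⁸ N/m
Convert: k = 2.656 × 10⁸ N/m = 265.6 MN/m
Final answer: k = 265.6 MN/m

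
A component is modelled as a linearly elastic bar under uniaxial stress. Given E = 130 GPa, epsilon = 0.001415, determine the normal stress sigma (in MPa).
Model: a linearly elastic bar under uniaxial stress, so epsilon = sigma / E.
Solve for sigma: sigma = epsilon·E.
Convert to SI units:
  E = 130 GPa = 1.3 × 10¹¹ Pa
Substitute:
  sigma = 0.001415 × (1.3 × 10¹¹)
  sigma = 1.84 × 10⁸ Pa
Convert: sigma = 1.84 × 10⁸ Pa = 184 MPa
Final answer: sigma = 184 MPa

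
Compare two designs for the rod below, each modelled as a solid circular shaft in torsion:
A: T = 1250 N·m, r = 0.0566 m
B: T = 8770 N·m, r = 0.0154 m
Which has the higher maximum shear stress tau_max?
Model: a solid circular shaft in torsion, so tau_max = (2·T) / (π·r^3) (SI units).
  A: tau_max = (2 × 1250) / (π × 0.0566^3) = 4.389 × 10⁶ Pa = 4.389 MPa
  B: tau_max = (2 × 8770) / (π × 0.0154^3) = 1.529 × 10⁹ Pa = 1529 MPa
1529 MPa > 4.389 MPa, so B is larger.
Final answer: B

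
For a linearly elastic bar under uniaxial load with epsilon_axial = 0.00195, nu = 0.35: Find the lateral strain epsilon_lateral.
Model: a linearly elastic bar under uniaxial load, so epsilon_lateral = -nu·epsilon_axial.
Substitute:
  epsilon_lateral = -(0.35 × 0.00195)
  epsilon_lateral = -0.0006825
Final answer: epsilon_lateral = -0.0006825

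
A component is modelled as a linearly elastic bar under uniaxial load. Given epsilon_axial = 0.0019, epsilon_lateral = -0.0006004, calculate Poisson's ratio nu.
Model: a linearly elastic bar under uniaxial load, so epsilon_lateral = -nu·epsilon_axial.
Solve for nu: nu = -epsilon_lateral / epsilon_axial.
Substitute:
  nu = -(-0.0006004) / 0.0019
  nu = 0.316
Final answer: nu = 0.316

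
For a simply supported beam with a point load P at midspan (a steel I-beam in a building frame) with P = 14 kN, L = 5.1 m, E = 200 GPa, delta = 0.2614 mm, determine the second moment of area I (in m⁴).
Model: a simply supported beam with a point load P at midspan, so delta = (P·L^3) / (48·E·I).
Solve for I: I = (P·L^3) / (48·delta·E).
Convert to SI units:
  P = 14 kN = 14000 N
  E = 200 GPa = 2 × 10¹¹ Pa
  delta = 0.2614 mm = 0.0002614 m
Substitute:
  I = (14000 × 5.1^3) / (48 × 0.0002614 × (2 × 10¹¹))
  I = 0.0007401 m⁴
Final answer: I = 0.0007401 m⁴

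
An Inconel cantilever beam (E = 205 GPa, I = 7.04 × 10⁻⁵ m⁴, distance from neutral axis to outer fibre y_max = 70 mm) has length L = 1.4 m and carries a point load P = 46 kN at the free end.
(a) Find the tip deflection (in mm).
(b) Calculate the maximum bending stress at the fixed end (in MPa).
(a) Tip deflection of a cantilever with an end point load: δ = P·L^3 / (3·E·I). Convert P = 46 kN = 46000 N, E = 205 GPa = 2.05 × 10¹¹ Pa.
  δ = (46000 × 1.4^3) / (3 × (2.05 × 10¹¹) × (7.04 × 10⁻⁵)) = 0.002915 m = 2.915 mm
(b) Maximum bending moment at the fixed end: M = P·L = 46000 × 1.4 = 64400 N·m. Convert y_max = 70 mm = 0.07 m.
  σ = M·y_max / I = (64400 × 0.07) / (7.04 × 10⁻⁵) = 6.403 × 10⁷ Pa = 64.03 MPa
Final answer: (a) δ = 2.915 mm, (b) σ = 64.03 MPa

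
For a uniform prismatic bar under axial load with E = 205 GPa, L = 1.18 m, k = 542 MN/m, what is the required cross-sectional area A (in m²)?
Model: a uniform prismatic bar under axial load, so k = (A·E) / L.
Solve for A: A = (k·L) / E.
Convert to SI units:
  E = 205 GPa = 2.05 × 10¹¹ Pa
  k = 542 MN/m = 5.42 × 10⁸ N/m
Substitute:
  A = ((5.42 × 10⁸) × 1.18) / (2.05 × 10¹¹)
  A = 0.00312 m²
Final answer: A = 0.00312 m²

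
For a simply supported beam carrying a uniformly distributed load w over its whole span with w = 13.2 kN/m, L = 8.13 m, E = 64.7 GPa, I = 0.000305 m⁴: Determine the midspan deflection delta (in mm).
Model: a simply supported beam carrying a uniformly distributed load w over its whole span, so delta = (5·w·L^4) / (384·E·I).
Convert to SI units:
  w = 13.2 kN/m = 13200 N/m
  E = 64.7 GPa = 6.47 × 10¹⁰ Pa
Substitute:
  delta = (5 × 13200 × 8.13^4) / (384 × (6.47 × 10¹⁰) × 0.000305)
  delta = 0.03805 m
Convert: delta = 0.03805 m = 38.05 mm
Final answer: delta = 38.05 mm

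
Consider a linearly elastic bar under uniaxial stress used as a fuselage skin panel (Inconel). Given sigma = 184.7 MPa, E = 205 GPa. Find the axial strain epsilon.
Model: a linearly elastic bar under uniaxial stress, so epsilon = sigma / E.
Convert to SI units:
  sigma = 184.7 MPa = 1.847 × 10⁸ Pa
  E = 205 GPa = 2.05 × 10¹¹ Pa
Substitute:
  epsilon = (1.847 × 10⁸) / (2.05 × 10¹¹)
  epsilon = 0.000901
Final answer: epsilon = 0.000901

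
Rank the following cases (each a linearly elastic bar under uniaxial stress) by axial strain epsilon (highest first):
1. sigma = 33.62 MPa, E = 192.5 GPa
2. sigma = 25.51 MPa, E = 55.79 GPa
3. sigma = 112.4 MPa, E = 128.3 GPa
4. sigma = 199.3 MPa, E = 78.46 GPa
Model: a linearly elastic bar under uniaxial stress, so epsilon = sigma / E (SI units).
  Case 1: epsilon = (3.362 × 10⁷) / (1.925 × 10¹¹) = 0.0001746
  Case 2: epsilon = (2.551 × 10⁷) / (5.579 × 10¹⁰) = 0.0004573
  Case 3: epsilon = (1.124 × 10⁸) / (1.283 × 10¹¹) = 0.0008761
  Case 4: epsilon = (1.993 × 10⁸) / (7.846 × 10¹⁰) = 0.00254
Ordering: 0.00254 (case 4) > 0.0008761 (case 3) > 0.0004573 (case 2) > 0.0001746 (case 1)
Final answer: 4, 3, 2, 1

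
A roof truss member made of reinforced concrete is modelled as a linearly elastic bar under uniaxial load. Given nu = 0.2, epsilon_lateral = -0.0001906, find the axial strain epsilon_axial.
Model: a linearly elastic bar under uniaxial load, so epsilon_lateral = -nu·epsilon_axial.
Solve for epsilon_axial: epsilon_axial = -epsilon_lateral / nu.
Substitute:
  epsilon_axial = -(-0.0001906) / 0.2
  epsilon_axial = 0.000953
Final answer: epsilon_axial = 0.000953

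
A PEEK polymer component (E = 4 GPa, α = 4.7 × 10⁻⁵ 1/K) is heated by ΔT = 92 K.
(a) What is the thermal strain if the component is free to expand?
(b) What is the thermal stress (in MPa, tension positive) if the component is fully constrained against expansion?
(a) Free thermal strain ε_th = α·ΔT = (4.7 × 10⁻⁵) × 92 = 0.004324
(b) Fully constrained, the expansion is suppressed, so σ = -E·α·ΔT. Convert E = 4 GPa = 4 × 10⁹ Pa.
  σ = -(4 × 10⁹) × (4.7 × 10⁻⁵) × 92 = -1.73 × 10⁷ Pa = -17.3 MPa (compressive)
Final answer: (a) ε_th = 0.004324, (b) σ = -17.3 MPa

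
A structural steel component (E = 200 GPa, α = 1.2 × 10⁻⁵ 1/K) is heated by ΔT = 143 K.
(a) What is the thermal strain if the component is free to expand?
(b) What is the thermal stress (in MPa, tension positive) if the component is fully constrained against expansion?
(a) Free thermal strain ε_th = α·ΔT = (1.2 × 10⁻⁵) × 143 = 0.001716
(b) Fully constrained, the expansion is suppressed, so σ = -E·α·ΔT. Convert E = 200 GPa = 2 × 10¹¹ Pa.
  σ = -(2 × 10¹¹) × (1.2 × 10⁻⁵) × 143 = -3.432 × 10⁸ Pa = -343.2 MPa (compressive)
Final answer: (a) ε_th = 0.001716, (b) σ = -343.2 MPa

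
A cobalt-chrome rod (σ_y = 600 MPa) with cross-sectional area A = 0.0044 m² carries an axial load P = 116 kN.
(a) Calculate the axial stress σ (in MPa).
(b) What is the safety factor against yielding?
(a) Axial stress σ = P/A. Convert P = 116 kN = 116000 N.
  σ = 116000 / 0.0044 = 2.636 × 10⁷ Pa = 26.36 MPa
(b) Safety factor SF = σ_y/σ = 600 / 26.36 = 22.76
Final answer: (a) σ = 26.36 MPa, (b) SF = 22.76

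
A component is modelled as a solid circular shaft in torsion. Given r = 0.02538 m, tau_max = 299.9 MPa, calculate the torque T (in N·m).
Model: a solid circular shaft in torsion, so tau_max = (2·T) / (π·r^3).
Solve for T: T = (π·tau_max·r^3) / 2.
Convert to SI units:
  tau_max = 299.9 MPa = 2.999 × 10⁸ Pa
Substitute:
  T = (π × (2.999 × 10⁸) × 0.02538^3) / 2
  T = 7701 N·m
Final answer: T = 7701 N·m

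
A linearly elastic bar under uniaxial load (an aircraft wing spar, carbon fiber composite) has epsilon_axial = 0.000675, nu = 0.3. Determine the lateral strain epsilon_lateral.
Model: a linearly elastic bar under uniaxial load, so epsilon_lateral = -nu·epsilon_axial.
Substitute:
  epsilon_lateral = -(0.3 × 0.000675)
  epsilon_lateral = -0.0002025
Final answer: epsilon_lateral = -0.0002025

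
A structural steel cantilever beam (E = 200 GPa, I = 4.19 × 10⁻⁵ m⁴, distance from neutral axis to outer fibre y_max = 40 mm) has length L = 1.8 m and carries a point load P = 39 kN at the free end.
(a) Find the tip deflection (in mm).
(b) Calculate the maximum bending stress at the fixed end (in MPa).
(a) Tip deflection of a cantilever with an end point load: δ = P·L^3 / (3·E·I). Convert P = 39 kN = 39000 N, E = 200 GPa = 2 × 10¹¹ Pa.
  δ = (39000 × 1.8^3) / (3 × (2 × 10¹¹) × (4.19 × 10⁻⁵)) = 0.009047 m = 9.047 mm
(b) Maximum bending moment at the fixed end: M = P·L = 39000 × 1.8 = 70200 N·m. Convert y_max = 40 mm = 0.04 m.
  σ = M·y_max / I = (70200 × 0.04) / (4.19 × 10⁻⁵) = 6.702 × 10⁷ Pa = 67.02 MPa
Final answer: (a) δ = 9.047 mm, (b) σ = 67.02 MPa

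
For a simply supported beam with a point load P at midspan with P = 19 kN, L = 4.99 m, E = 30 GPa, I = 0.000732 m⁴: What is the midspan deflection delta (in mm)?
Model: a simply supported beam with a point load P at midspan, so delta = (P·L^3) / (48·E·I).
Convert to SI units:
  P = 19 kN = 19000 N
  E = 30 GPa = 3 × 10¹⁰ Pa
Substitute:
  delta = (19000 × 4.99^3) / (48 × (3 × 10¹⁰) × 0.000732)
  delta = 0.00224 m
Convert: delta = 0.00224 m = 2.24 mm
Final answer: delta = 2.24 mm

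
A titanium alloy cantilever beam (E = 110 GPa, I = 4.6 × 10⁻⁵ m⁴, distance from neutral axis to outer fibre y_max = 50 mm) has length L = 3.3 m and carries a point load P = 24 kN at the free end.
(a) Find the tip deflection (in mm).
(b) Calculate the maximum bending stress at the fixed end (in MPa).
(a) Tip deflection of a cantilever with an end point load: δ = P·L^3 / (3·E·I). Convert P = 24 kN = 24000 N, E = 110 GPa = 1.1 × 10¹¹ Pa.
  δ = (24000 × 3.3^3) / (3 × (1.1 × 10¹¹) × (4.6 × 10⁻⁵)) = 0.05682 m = 56.82 mm
(b) Maximum bending moment at the fixed end: M = P·L = 24000 × 3.3 = 79200 N·m. Convert y_max = 50 mm = 0.05 m.
  σ = M·y_max / I = (79200 × 0.05) / (4.6 × 10⁻⁵) = 8.609 × 10⁷ Pa = 86.09 MPa
Final answer: (a) δ = 56.82 mm, (b) σ = 86.09 MPa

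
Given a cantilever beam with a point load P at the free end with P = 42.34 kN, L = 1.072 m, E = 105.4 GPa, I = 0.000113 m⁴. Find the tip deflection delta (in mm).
Model: a cantilever beam with a point load P at the free end, so delta = (P·L^3) / (3·E·I).
Convert to SI units:
  P = 42.34 kN = 42340 N
  E = 105.4 GPa = 1.054 × 10¹¹ Pa
Substitute:
  delta = (42340 × 1.072^3) / (3 × (1.054 × 10¹¹) × 0.000113)
  delta = 0.00146 m
Convert: delta = 0.00146 m = 1.46 mm
Final answer: delta = 1.46 mm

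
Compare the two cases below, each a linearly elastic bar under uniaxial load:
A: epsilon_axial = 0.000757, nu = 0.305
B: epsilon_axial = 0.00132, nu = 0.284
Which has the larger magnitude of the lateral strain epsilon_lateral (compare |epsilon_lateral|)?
Model: a linearly elastic bar under uniaxial load, so epsilon_lateral = -nu·epsilon_axial (SI units).
  A: epsilon_lateral = -(0.305 × 0.000757) = -0.0002309
  B: epsilon_lateral = -(0.284 × 0.00132) = -0.0003749
|epsilon_lateral|: A = 0.0002309, B = 0.0003749, so B is larger in magnitude.
Final answer: B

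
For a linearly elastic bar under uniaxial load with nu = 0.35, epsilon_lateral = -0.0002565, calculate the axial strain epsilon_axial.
Model: a linearly elastic bar under uniaxial load, so epsilon_lateral = -nu·epsilon_axial.
Solve for epsilon_axial: epsilon_axial = -epsilon_lateral / nu.
Substitute:
  epsilon_axial = -(-0.0002565) / 0.35
  epsilon_axial = 0.0007329
Final answer: epsilon_axial = 0.0007329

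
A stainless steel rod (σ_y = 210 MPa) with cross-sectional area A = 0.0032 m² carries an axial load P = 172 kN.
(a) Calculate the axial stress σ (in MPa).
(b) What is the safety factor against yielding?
(a) Axial stress σ = P/A. Convert P = 172 kN = 172000 N.
  σ = 172000 / 0.0032 = 5.375 × 10⁷ Pa = 53.75 MPa
(b) Safety factor SF = σ_y/σ = 210 / 53.75 = 3.907
Final answer: (a) σ = 53.75 MPa, (b) SF = 3.907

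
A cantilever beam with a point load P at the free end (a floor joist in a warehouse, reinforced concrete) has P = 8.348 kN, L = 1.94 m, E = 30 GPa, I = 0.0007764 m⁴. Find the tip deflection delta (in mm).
Model: a cantilever beam with a point load P at the free end, so delta = (P·L^3) / (3·E·I).
Convert to SI units:
  P = 8.348 kN = 8348 N
  E = 30 GPa = 3 × 10¹⁰ Pa
Substitute:
  delta = (8348 × 1.94^3) / (3 × (3 × 10¹⁰) × 0.0007764)
  delta = 0.0008723 m
Convert: delta = 0.0008723 m = 0.8723 mm
Final answer: delta = 0.8723 mm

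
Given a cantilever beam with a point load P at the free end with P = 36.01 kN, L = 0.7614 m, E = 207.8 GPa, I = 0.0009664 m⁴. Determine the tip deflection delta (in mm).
Model: a cantilever beam with a point load P at the free end, so delta = (P·L^3) / (3·E·I).
Convert to SI units:
  P = 36.01 kN = 36010 N
  E = 207.8 GPa = 2.078 × 10¹¹ Pa
Substitute:
  delta = (36010 × 0.7614^3) / (3 × (2.078 × 10¹¹) × 0.0009664)
  delta = 2.638 × 10⁻⁵ m
Convert: delta = 2.638 × 10⁻⁵ m = 0.02638 mm
Final answer: delta = 0.02638 mm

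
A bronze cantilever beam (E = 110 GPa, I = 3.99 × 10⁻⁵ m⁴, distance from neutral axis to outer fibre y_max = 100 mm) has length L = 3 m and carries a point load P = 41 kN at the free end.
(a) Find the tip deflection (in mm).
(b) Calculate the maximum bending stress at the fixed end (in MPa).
(a) Tip deflection of a cantilever with an end point load: δ = P·L^3 / (3·E·I). Convert P = 41 kN = 41000 N, E = 110 GPa = 1.1 × 10¹¹ Pa.
  δ = (41000 × 3^3) / (3 × (1.1 × 10¹¹) × (3.99 × 10⁻⁵)) = 0.08407 m = 84.07 mm
(b) Maximum bending moment at the fixed end: M = P·L = 41000 × 3 = 123000 N·m. Convert y_max = 100 mm = 0.1 m.
  σ = M·y_max / I = (123000 × 0.1) / (3.99 × 10⁻⁵) = 3.083 × 10⁸ Pa = 308.3 MPa
Final answer: (a) δ = 84.07 mm, (b) σ = 308.3 MPa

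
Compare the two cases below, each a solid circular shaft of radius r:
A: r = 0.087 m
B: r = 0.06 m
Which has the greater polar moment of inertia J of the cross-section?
Model: a solid circular shaft of radius r, so J = (π·r^4) / 2 (SI units).
  A: J = (π × 0.087^4) / 2 = 8.999 × 10⁻⁵ m⁴
  B: J = (π × 0.06^4) / 2 = 2.036 × 10⁻⁵ m⁴
8.999 × 10⁻⁵ m⁴ > 2.036 × 10⁻⁵ m⁴, so A is larger.
Final answer: A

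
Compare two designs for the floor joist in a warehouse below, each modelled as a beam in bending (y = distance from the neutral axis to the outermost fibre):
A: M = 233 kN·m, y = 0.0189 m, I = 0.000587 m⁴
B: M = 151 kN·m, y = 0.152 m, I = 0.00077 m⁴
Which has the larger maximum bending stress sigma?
Model: a beam in bending (y = distance from the neutral axis to the outermost fibre), so sigma = (M·y) / I (SI units).
  A: sigma = (233000 × 0.0189) / 0.000587 = 7.502 × 10⁶ Pa = 7.502 MPa
  B: sigma = (151000 × 0.152) / 0.00077 = 2.981 × 10⁷ Pa = 29.81 MPa
29.81 MPa > 7.502 MPa, so B is larger.
Final answer: B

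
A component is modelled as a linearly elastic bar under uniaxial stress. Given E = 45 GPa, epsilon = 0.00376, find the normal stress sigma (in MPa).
Model: a linearly elastic bar under uniaxial stress, so epsilon = sigma / E.
Solve for sigma: sigma = epsilon·E.
Convert to SI units:
  E = 45 GPa = 4.5 × 10¹⁰ Pa
Substitute:
  sigma = 0.00376 × (4.5 × 10¹⁰)
  sigma = 1.692 × 10⁸ Pa
Convert: sigma = 1.692 × 10⁸ Pa = 169.2 MPa
Final answer: sigma = 169.2 MPa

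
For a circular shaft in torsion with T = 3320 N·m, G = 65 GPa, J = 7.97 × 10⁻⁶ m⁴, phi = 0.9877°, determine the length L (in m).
Model: a circular shaft in torsion, so phi = (T·L) / (G·J).
Solve for L: L = (phi·G·J) / T.
Convert to SI units:
  G = 65 GPa = 6.5 × 10¹⁰ Pa
  phi = 0.9877° = 0.01724 rad
Substitute:
  L = (0.01724 × (6.5 × 10¹⁰) × (7.97 × 10⁻⁶)) / 3320
  L = 2.69 m
Final answer: L = 2.69 m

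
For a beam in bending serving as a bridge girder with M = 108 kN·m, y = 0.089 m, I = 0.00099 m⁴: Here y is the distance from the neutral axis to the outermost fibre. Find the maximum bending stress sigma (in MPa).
Model: a beam in bending, so sigma = (M·y) / I.
Convert to SI units:
  M = 108 kN·m = 108000 N·m
Substitute:
  sigma = (108000 × 0.089) / 0.00099
  sigma = 9.709 × 10⁶ Pa
Convert: sigma = 9.709 × 10⁶ Pa = 9.709 MPa
Final answer: sigma = 9.709 MPa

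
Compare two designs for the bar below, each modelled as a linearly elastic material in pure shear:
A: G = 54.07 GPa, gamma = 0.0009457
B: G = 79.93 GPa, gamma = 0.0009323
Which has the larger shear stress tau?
Model: a linearly elastic material in pure shear, so tau = G·gamma (SI units).
  A: tau = (5.407 × 10¹⁰) × 0.0009457 = 5.113 × 10⁷ Pa = 51.13 MPa
  B: tau = (7.993 × 10¹⁰) × 0.0009323 = 7.452 × 10⁷ Pa = 74.52 MPa
74.52 MPa > 51.13 MPa, so B is larger.
Final answer: B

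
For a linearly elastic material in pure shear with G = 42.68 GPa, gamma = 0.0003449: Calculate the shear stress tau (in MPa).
Model: a linearly elastic material in pure shear, so tau = G·gamma.
Convert to SI units:
  G = 42.68 GPa = 4.268 × 10¹⁰ Pa
Substitute:
  tau = (4.268 × 10¹⁰) × 0.0003449
  tau = 1.472 × 10⁷ Pa
Convert: tau = 1.472 × 10⁷ Pa = 14.72 MPa
Final answer: tau = 14.72 MPa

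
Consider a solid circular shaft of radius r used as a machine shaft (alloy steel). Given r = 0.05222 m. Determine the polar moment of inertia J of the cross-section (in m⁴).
Model: a solid circular shaft of radius r, so J = (π·r^4) / 2.
Substitute:
  J = (π × 0.05222^4) / 2
  J = 1.168 × 10⁻⁵ m⁴
Final answer: J = 1.168 × 10⁻⁵ m⁴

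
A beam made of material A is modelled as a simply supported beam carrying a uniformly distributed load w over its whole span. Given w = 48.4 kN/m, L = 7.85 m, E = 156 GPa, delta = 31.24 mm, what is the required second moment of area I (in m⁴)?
Model: a simply supported beam carrying a uniformly distributed load w over its whole span, so delta = (5·w·L^4) / (384·E·I).
Solve for I: I = (5·w·L^4) / (384·delta·E).
Convert to SI units:
  w = 48.4 kN/m = 48400 N/m
  E = 156 GPa = 1.56 × 10¹¹ Pa
  delta = 31.24 mm = 0.03124 m
Substitute:
  I = (5 × 48400 × 7.85^4) / (384 × 0.03124 × (1.56 × 10¹¹))
  I = 0.0004911 m⁴
Final answer: I = 0.0004911 m⁴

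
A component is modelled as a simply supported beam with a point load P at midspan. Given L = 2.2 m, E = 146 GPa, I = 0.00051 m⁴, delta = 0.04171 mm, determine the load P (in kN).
Model: a simply supported beam with a point load P at midspan, so delta = (P·L^3) / (48·E·I).
Solve for P: P = (48·delta·E·I) / L^3.
Convert to SI units:
  E = 146 GPa = 1.46 × 10¹¹ Pa
  delta = 0.04171 mm = 4.171 × 10⁻⁵ m
Substitute:
  P = (48 × (4.171 × 10⁻⁵) × (1.46 × 10¹¹) × 0.00051) / 2.2^3
  P = 14000 N
Convert: P = 14000 N = 14 kN
Final answer: P = 14 kN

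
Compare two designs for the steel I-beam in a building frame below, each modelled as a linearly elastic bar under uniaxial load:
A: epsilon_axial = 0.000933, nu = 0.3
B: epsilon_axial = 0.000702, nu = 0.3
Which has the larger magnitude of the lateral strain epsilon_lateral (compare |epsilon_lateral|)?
Model: a linearly elastic bar under uniaxial load, so epsilon_lateral = -nu·epsilon_axial (SI units).
  A: epsilon_lateral = -(0.3 × 0.000933) = -0.0002799
  B: epsilon_lateral = -(0.3 × 0.000702) = -0.0002106
|epsilon_lateral|: A = 0.0002799, B = 0.0002106, so A is larger in magnitude.
Final answer: A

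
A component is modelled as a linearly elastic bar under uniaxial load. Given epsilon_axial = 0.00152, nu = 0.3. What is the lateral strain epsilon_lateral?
Model: a linearly elastic bar under uniaxial load, so epsilon_lateral = -nu·epsilon_axial.
Substitute:
  epsilon_lateral = -(0.3 × 0.00152)
  epsilon_lateral = -0.000456
Final answer: epsilon_lateral = -0.000456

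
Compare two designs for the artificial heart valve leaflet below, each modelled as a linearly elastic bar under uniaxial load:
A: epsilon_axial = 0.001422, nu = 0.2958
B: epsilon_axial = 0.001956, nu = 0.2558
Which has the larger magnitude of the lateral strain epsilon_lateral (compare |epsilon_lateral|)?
Model: a linearly elastic bar under uniaxial load, so epsilon_lateral = -nu·epsilon_axial (SI units).
  A: epsilon_lateral = -(0.2958 × 0.001422) = -0.0004206
  B: epsilon_lateral = -(0.2558 × 0.001956) = -0.0005003
|epsilon_lateral|: A = 0.0004206, B = 0.0005003, so B is larger in magnitude.
Final answer: B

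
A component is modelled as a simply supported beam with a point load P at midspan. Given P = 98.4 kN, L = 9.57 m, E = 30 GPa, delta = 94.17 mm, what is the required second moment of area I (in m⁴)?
Model: a simply supported beam with a point load P at midspan, so delta = (P·L^3) / (48·E·I).
Solve for I: I = (P·L^3) / (48·delta·E).
Convert to SI units:
  P = 98.4 kN = 98400 N
  E = 30 GPa = 3 × 10¹⁰ Pa
  delta = 94.17 mm = 0.09417 m
Substitute:
  I = (98400 × 9.57^3) / (48 × 0.09417 × (3 × 10¹⁰))
  I = 0.000636 m⁴
Final answer: I = 0.000636 m⁴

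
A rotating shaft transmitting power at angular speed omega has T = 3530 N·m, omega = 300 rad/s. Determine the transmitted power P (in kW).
Model: a rotating shaft transmitting power at angular speed omega, so P = T·omega.
Substitute:
  P = 3530 × 300
  P = 1.059 × 10⁶ W
Convert: P = 1.059 × 10⁶ W = 1059 kW
Final answer: P = 1059 kW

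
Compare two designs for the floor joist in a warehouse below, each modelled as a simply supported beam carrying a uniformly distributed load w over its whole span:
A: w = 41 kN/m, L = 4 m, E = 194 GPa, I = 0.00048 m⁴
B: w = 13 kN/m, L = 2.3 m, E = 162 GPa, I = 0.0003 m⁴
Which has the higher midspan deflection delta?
Model: a simply supported beam carrying a uniformly distributed load w over its whole span, so delta = (5·w·L^4) / (384·E·I) (SI units).
  A: delta = (5 × 41000 × 4^4) / (384 × (1.94 × 10¹¹) × 0.00048) = 0.001468 m = 1.468 mm
  B: delta = (5 × 13000 × 2.3^4) / (384 × (1.62 × 10¹¹) × 0.0003) = 9.747 × 10⁻⁵ m = 0.09747 mm
1.468 mm > 0.09747 mm, so A is larger.
Final answer: A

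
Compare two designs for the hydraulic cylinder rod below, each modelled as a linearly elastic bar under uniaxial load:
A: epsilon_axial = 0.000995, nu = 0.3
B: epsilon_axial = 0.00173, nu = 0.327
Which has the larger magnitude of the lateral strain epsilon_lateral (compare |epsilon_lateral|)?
Model: a linearly elastic bar under uniaxial load, so epsilon_lateral = -nu·epsilon_axial (SI units).
  A: epsilon_lateral = -(0.3 × 0.000995) = -0.0002985
  B: epsilon_lateral = -(0.327 × 0.00173) = -0.0005657
|epsilon_lateral|: A = 0.0002985, B = 0.0005657, so B is larger in magnitude.
Final answer: B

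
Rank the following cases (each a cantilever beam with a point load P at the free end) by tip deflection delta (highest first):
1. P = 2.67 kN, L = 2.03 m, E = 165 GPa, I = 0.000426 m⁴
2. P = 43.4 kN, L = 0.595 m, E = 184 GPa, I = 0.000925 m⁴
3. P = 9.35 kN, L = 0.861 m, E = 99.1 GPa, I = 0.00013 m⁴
Model: a cantilever beam with a point load P at the free end, so delta = (P·L^3) / (3·E·I) (SI units).
  Case 1: delta = (2670 × 2.03^3) / (3 × (1.65 × 10¹¹) × 0.000426) = 0.0001059 m = 0.1059 mm
  Case 2: delta = (43400 × 0.595^3) / (3 × (1.84 × 10¹¹) × 0.000925) = 1.79 × 10⁻⁵ m = 0.0179 mm
  Case 3: delta = (9350 × 0.861^3) / (3 × (9.91 × 10¹⁰) × 0.00013) = 0.0001544 m = 0.1544 mm
Ordering: 0.1544 mm (case 3) > 0.1059 mm (case 1) > 0.0179 mm (case 2)
Final answer: 3, 1, 2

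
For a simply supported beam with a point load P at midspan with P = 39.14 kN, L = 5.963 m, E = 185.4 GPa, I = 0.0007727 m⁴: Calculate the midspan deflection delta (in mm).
Model: a simply supported beam with a point load P at midspan, so delta = (P·L^3) / (48·E·I).
Convert to SI units:
  P = 39.14 kN = 39140 N
  E = 185.4 GPa = 1.854 × 10¹¹ Pa
Substitute:
  delta = (39140 × 5.963^3) / (48 × (1.854 × 10¹¹) × 0.0007727)
  delta = 0.001207 m
Convert: delta = 0.001207 m = 1.207 mm
Final answer: delta = 1.207 mm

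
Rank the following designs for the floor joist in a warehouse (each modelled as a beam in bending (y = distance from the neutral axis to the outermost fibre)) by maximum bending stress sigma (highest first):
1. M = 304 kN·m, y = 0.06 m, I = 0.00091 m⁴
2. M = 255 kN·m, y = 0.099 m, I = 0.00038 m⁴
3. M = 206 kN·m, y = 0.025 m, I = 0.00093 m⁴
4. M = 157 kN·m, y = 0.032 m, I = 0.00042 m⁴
Model: a beam in bending (y = distance from the neutral axis to the outermost fibre), so sigma = (M·y) / I (SI units).
  Case 1: sigma = (304000 × 0.06) / 0.00091 = 2.004 × 10⁷ Pa = 20.04 MPa
  Case 2: sigma = (255000 × 0.099) / 0.00038 = 6.643 × 10⁷ Pa = 66.43 MPa
  Case 3: sigma = (206000 × 0.025) / 0.00093 = 5.538 × 10⁶ Pa = 5.538 MPa
  Case 4: sigma = (157000 × 0.032) / 0.00042 = 1.196 × 10⁷ Pa = 11.96 MPa
Ordering: 66.43 MPa (case 2) > 20.04 MPa (case 1) > 11.96 MPa (case 4) > 5.538 MPa (case 3)
Final answer: 2, 1, 4, 3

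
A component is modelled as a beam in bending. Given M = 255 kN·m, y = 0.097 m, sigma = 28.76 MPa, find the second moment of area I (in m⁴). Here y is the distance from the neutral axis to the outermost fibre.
Model: a beam in bending, so sigma = (M·y) / I.
Solve for I: I = (M·y) / sigma.
Convert to SI units:
  M = 255 kN·m = 255000 N·m
  sigma = 28.76 MPa = 2.876 × 10⁷ Pa
Substitute:
  I = (255000 × 0.097) / (2.876 × 10⁷)
  I = 0.00086 m⁴
Final answer: I = 0.00086 m⁴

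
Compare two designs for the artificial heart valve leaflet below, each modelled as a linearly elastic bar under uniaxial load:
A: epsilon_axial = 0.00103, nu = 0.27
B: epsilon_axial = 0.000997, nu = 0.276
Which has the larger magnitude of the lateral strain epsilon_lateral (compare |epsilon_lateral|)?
Model: a linearly elastic bar under uniaxial load, so epsilon_lateral = -nu·epsilon_axial (SI units).
  A: epsilon_lateral = -(0.27 × 0.00103) = -0.0002781
  B: epsilon_lateral = -(0.276 × 0.000997) = -0.0002752
|epsilon_lateral|: A = 0.0002781, B = 0.0002752, so A is larger in magnitude.
Final answer: A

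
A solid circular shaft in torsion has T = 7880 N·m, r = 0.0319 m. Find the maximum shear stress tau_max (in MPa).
Model: a solid circular shaft in torsion, so tau_max = (2·T) / (π·r^3).
Substitute:
  tau_max = (2 × 7880) / (π × 0.0319^3)
  tau_max = 1.545 × 10⁸ Pa
Convert: tau_max = 1.545 × 10⁸ Pa = 154.5 MPa
Final answer: tau_max = 154.5 MPa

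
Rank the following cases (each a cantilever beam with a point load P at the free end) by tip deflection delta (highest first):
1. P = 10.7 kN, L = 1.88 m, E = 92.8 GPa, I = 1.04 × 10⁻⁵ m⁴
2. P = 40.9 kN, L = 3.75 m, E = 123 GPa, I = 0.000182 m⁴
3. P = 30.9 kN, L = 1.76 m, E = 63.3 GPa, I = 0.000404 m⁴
Model: a cantilever beam with a point load P at the free end, so delta = (P·L^3) / (3·E·I) (SI units).
  Case 1: delta = (10700 × 1.88^3) / (3 × (9.28 × 10¹⁰) × (1.04 × 10⁻⁵)) = 0.02456 m = 24.56 mm
  Case 2: delta = (40900 × 3.75^3) / (3 × (1.23 × 10¹¹) × 0.000182) = 0.03212 m = 32.12 mm
  Case 3: delta = (30900 × 1.76^3) / (3 × (6.33 × 10¹⁰) × 0.000404) = 0.002196 m = 2.196 mm
Ordering: 32.12 mm (case 2) > 24.56 mm (case 1) > 2.196 mm (case 3)
Final answer: 2, 1, 3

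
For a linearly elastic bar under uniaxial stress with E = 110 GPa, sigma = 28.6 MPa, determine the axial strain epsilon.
Model: a linearly elastic bar under uniaxial stress, so sigma = E·epsilon.
Solve for epsilon: epsilon = sigma / E.
Convert to SI units:
  E = 110 GPa = 1.1 × 10¹¹ Pa
  sigma = 28.6 MPa = 2.86 × 10⁷ Pa
Substitute:
  epsilon = (2.86 × 10⁷) / (1.1 × 10¹¹)
  epsilon = 0.00026
Final answer: epsilon = 0.00026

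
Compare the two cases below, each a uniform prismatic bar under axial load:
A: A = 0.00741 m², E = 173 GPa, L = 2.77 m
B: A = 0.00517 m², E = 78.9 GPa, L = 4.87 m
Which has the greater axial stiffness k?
Model: a uniform prismatic bar under axial load, so k = (A·E) / L (SI units).
  A: k = (0.00741 × (1.73 × 10¹¹)) / 2.77 = 4.628 × 10⁸ N/m = 462.8 MN/m
  B: k = (0.00517 × (7.89 × 10¹⁰)) / 4.87 = 8.376 × 10⁷ N/m = 83.76 MN/m
462.8 MN/m > 83.76 MN/m, so A is larger.
Final answer: A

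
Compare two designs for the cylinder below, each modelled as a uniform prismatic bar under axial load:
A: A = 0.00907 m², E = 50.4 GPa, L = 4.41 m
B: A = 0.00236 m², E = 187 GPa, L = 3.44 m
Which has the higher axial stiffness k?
Model: a uniform prismatic bar under axial load, so k = (A·E) / L (SI units).
  A: k = (0.00907 × (5.04 × 10¹⁰)) / 4.41 = 1.037 × 10⁸ N/m = 103.7 MN/m
  B: k = (0.00236 × (1.87 × 10¹¹)) / 3.44 = 1.283 × 10⁸ N/m = 128.3 MN/m
128.3 MN/m > 103.7 MN/m, so B is larger.
Final answer: B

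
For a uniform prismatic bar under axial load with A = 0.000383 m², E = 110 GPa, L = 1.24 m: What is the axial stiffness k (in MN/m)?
Model: a uniform prismatic bar under axial load, so k = (A·E) / L.
Convert to SI units:
  E = 110 GPa = 1.1 × 10¹¹ Pa
Substitute:
  k = (0.000383 × (1.1 × 10¹¹)) / 1.24
  k = 3.398 × 10⁷ N/m
Convert: k = 3.398 × 10⁷ N/m = 33.98 MN/m
Final answer: k = 33.98 MN/m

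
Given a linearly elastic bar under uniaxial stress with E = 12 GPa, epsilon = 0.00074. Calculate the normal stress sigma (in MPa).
Model: a linearly elastic bar under uniaxial stress, so sigma = E·epsilon.
Convert to SI units:
  E = 12 GPa = 1.2 × 10¹⁰ Pa
Substitute:
  sigma = (1.2 × 10¹⁰) × 0.00074
  sigma = 8.88 × 10⁶ Pa
Convert: sigma = 8.88 × 10⁶ Pa = 8.88 MPa
Final answer: sigma = 8.88 MPa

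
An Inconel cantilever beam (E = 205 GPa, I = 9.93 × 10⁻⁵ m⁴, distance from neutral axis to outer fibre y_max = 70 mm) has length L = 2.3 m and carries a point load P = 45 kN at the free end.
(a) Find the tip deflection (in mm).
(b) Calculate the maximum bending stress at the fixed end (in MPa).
(a) Tip deflection of a cantilever with an end point load: δ = P·L^3 / (3·E·I). Convert P = 45 kN = 45000 N, E = 205 GPa = 2.05 × 10¹¹ Pa.
  δ = (45000 × 2.3^3) / (3 × (2.05 × 10¹¹) × (9.93 × 10⁻⁵)) = 0.008965 m = 8.965 mm
(b) Maximum bending moment at the fixed end: M = P·L = 45000 × 2.3 = 103500 N·m. Convert y_max = 70 mm = 0.07 m.
  σ = M·y_max / I = (103500 × 0.07) / (9.93 × 10⁻⁵) = 7.296 × 10⁷ Pa = 72.96 MPa
Final answer: (a) δ = 8.965 mm, (b) σ = 72.96 MPa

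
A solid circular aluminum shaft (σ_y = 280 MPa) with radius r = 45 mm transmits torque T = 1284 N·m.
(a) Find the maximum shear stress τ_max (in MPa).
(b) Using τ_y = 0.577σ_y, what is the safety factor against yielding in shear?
(a) For a solid circular shaft, τ_max = T·r/J with J = π·r^4/2, i.e. τ_max = 2·T / (π·r^3). Convert r = 45 mm = 0.045 m.
  τ_max = (2 × 1284) / (π × 0.045^3) = 8.97 × 10⁶ Pa = 8.97 MPa
(b) τ_y = 0.577 × 280 = 161.56 MPa
  SF = τ_y/τ_max = 161.56 / 8.97 = 18.01
Final answer: (a) τ_max = 8.97 MPa, (b) SF = 18.01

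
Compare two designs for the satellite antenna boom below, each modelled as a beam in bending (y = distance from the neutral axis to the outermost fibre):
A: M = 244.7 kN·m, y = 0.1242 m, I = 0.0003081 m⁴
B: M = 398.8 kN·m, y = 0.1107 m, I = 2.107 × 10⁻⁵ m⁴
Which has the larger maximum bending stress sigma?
Model: a beam in bending (y = distance from the neutral axis to the outermost fibre), so sigma = (M·y) / I (SI units).
  A: sigma = (244700 × 0.1242) / 0.0003081 = 9.864 × 10⁷ Pa = 98.64 MPa
  B: sigma = (398800 × 0.1107) / (2.107 × 10⁻⁵) = 2.095 × 10⁹ Pa = 2095 MPa
2095 MPa > 98.64 MPa, so B is larger.
Final answer: B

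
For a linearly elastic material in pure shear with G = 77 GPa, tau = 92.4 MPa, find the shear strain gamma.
Model: a linearly elastic material in pure shear, so tau = G·gamma.
Solve for gamma: gamma = tau / G.
Convert to SI units:
  G = 77 GPa = 7.7 × 10¹⁰ Pa
  tau = 92.4 MPa = 9.24 × 10⁷ Pa
Substitute:
  gamma = (9.24 × 10⁷) / (7.7 × 10¹⁰)
  gamma = 0.0012
Final answer: gamma = 0.0012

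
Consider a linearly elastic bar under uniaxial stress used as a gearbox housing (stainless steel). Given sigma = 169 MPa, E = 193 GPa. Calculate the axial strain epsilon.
Model: a linearly elastic bar under uniaxial stress, so epsilon = sigma / E.
Convert to SI units:
  sigma = 169 MPa = 1.69 × 10⁸ Pa
  E = 193 GPa = 1.93 × 10¹¹ Pa
Substitute:
  epsilon = (1.69 × 10⁸) / (1.93 × 10¹¹)
  epsilon = 0.0008756
Final answer: epsilon = 0.0008756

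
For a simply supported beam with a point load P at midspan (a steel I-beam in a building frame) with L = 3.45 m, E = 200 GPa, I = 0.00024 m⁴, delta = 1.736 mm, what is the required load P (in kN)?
Model: a simply supported beam with a point load P at midspan, so delta = (P·L^3) / (48·E·I).
Solve for P: P = (48·delta·E·I) / L^3.
Convert to SI units:
  E = 200 GPa = 2 × 10¹¹ Pa
  delta = 1.736 mm = 0.001736 m
Substitute:
  P = (48 × 0.001736 × (2 × 10¹¹) × 0.00024) / 3.45^3
  P = 97400 N
Convert: P = 97400 N = 97.4 kN
Final answer: P = 97.4 kN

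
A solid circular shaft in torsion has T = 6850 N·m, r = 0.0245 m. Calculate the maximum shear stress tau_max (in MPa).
Model: a solid circular shaft in torsion, so tau_max = (2·T) / (π·r^3).
Substitute:
  tau_max = (2 × 6850) / (π × 0.0245^3)
  tau_max = 2.965 × 10⁸ Pa
Convert: tau_max = 2.965 × 10⁸ Pa = 296.5 MPa
Final answer: tau_max = 296.5 MPa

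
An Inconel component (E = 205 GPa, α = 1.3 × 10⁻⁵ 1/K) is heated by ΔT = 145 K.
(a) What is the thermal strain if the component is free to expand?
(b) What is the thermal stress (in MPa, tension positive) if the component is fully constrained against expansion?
(a) Free thermal strain ε_th = α·ΔT = (1.3 × 10⁻⁵) × 145 = 0.001885
(b) Fully constrained, the expansion is suppressed, so σ = -E·α·ΔT. Convert E = 205 GPa = 2.05 × 10¹¹ Pa.
  σ = -(2.05 × 10¹¹) × (1.3 × 10⁻⁵) × 145 = -3.864 × 10⁸ Pa = -386.4 MPa (compressive)
Final answer: (a) ε_th = 0.001885, (b) σ = -386.4 MPa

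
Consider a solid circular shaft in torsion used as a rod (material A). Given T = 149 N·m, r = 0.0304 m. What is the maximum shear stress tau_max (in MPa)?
Model: a solid circular shaft in torsion, so tau_max = (2·T) / (π·r^3).
Substitute:
  tau_max = (2 × 149) / (π × 0.0304^3)
  tau_max = 3.376 × 10⁶ Pa
Convert: tau_max = 3.376 × 10⁶ Pa = 3.376 MPa
Final answer: tau_max = 3.376 MPa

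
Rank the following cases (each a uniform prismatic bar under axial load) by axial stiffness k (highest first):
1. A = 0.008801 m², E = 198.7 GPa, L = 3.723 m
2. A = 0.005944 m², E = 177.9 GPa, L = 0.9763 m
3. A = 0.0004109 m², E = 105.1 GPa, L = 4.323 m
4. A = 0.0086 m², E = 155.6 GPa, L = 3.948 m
Model: a uniform prismatic bar under axial load, so k = (A·E) / L (SI units).
  Case 1: k = (0.008801 × (1.987 × 10¹¹)) / 3.723 = 4.697 × 10⁸ N/m = 469.7 MN/m
  Case 2: k = (0.005944 × (1.779 × 10¹¹)) / 0.9763 = 1.083 × 10⁹ N/m = 1083 MN/m
  Case 3: k = (0.0004109 × (1.051 × 10¹¹)) / 4.323 = 9.99 × 10⁶ N/m = 9.99 MN/m
  Case 4: k = (0.0086 × (1.556 × 10¹¹)) / 3.948 = 3.389 × 10⁸ N/m = 338.9 MN/m
Ordering: 1083 MN/m (case 2) > 469.7 MN/m (case 1) > 338.9 MN/m (case 4) > 9.99 MN/m (case 3)
Final answer: 2, 1, 4, 3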